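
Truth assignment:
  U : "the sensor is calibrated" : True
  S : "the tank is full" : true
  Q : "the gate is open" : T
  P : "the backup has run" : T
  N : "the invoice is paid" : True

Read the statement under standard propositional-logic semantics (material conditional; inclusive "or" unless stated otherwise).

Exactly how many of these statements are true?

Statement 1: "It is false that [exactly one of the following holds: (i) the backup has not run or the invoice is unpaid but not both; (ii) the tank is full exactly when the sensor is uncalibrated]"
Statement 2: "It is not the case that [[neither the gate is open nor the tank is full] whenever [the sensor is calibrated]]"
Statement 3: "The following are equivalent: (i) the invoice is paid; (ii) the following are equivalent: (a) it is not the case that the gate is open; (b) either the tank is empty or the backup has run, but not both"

2

Statement 1: Parsed as ~((~P xor ~N) xor (S <-> ~U))

~P = ~T = F
~N = ~T = F
~P xor ~N = F xor F = F
~U = ~T = F
S <-> ~U = T <-> F = F
(~P xor ~N) xor (S <-> ~U) = F xor F = F
~((~P xor ~N) xor (S <-> ~U)) = ~F = T
Thus Statement 1 is true.

Statement 2: Parsed as ~(U -> (Q nor S))

Q nor S = T nor T = F
U -> (Q nor S) = T -> F = F
~(U -> (Q nor S)) = ~F = T
So Statement 2 is true.

Statement 3: Parsed as N <-> (~Q <-> (~S xor P))

~Q = ~T = F
~S = ~T = F
~S xor P = F xor T = T
~Q <-> (~S xor P) = F <-> T = F
N <-> (~Q <-> (~S xor P)) = T <-> F = F
Hence Statement 3 is false.

2 of the 3 statements are true.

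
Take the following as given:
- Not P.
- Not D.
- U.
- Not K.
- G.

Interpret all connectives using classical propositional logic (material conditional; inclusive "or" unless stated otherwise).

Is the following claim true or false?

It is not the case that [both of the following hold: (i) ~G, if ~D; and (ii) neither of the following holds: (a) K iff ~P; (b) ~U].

Parsed as ¬((¬D → ¬G) ∧ ((K ↔ ¬P) ↓ ¬U))

¬D = ¬F = T
¬G = ¬T = F
¬D → ¬G = T → F = F
¬P = ¬F = T
K ↔ ¬P = F ↔ T = F
¬U = ¬T = F
(K ↔ ¬P) ↓ ¬U = F ↓ F = T
(¬D → ¬G) ∧ ((K ↔ ¬P) ↓ ¬U) = F ∧ T = F
¬((¬D → ¬G) ∧ ((K ↔ ¬P) ↓ ¬U)) = ¬F = T

True.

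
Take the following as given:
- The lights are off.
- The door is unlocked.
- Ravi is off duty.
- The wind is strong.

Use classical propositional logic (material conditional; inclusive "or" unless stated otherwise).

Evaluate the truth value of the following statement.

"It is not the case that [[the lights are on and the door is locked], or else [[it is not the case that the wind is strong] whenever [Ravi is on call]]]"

Let P = "the lights are on" (F), Q = "the door is locked" (F), R = "Ravi is on call" (F), S = "the wind is strong" (T).
This is ~((P & Q) | (R -> ~S)).

P & Q = F & F = F
~S = ~T = F
R -> ~S = F -> F = T
(P & Q) | (R -> ~S) = F | T = T
~((P & Q) | (R -> ~S)) = ~T = F

false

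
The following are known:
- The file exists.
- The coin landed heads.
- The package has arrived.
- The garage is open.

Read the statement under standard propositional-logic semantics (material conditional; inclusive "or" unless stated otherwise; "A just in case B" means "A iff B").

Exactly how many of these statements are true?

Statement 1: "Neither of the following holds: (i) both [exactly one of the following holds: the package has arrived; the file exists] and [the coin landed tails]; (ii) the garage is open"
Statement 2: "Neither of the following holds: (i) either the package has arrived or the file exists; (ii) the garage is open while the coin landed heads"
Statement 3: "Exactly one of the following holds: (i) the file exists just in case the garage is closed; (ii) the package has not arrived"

0

Let R = "the package has arrived" (True), P = "the file exists" (True), Q = "the coin landed heads" (True), S = "the garage is closed" (False).

Statement 1: This is ((R xor P) and not Q) nor not S.

R xor P = True xor True = False
not Q = not True = False
(R xor P) and not Q = False and False = False
not S = not False = True
((R xor P) and not Q) nor not S = False nor True = False
So Statement 1 is false.

Statement 2: In symbols: (R or P) nor (not S and Q)

R or P = True or True = True
not S = not False = True
not S and Q = True and True = True
(R or P) nor (not S and Q) = True nor True = False
Thus Statement 2 is false.

Statement 3: Parsed as (P iff S) xor not R

P iff S = True iff False = False
not R = not True = False
(P iff S) xor not R = False xor False = False
So Statement 3 is false.

Count: 0.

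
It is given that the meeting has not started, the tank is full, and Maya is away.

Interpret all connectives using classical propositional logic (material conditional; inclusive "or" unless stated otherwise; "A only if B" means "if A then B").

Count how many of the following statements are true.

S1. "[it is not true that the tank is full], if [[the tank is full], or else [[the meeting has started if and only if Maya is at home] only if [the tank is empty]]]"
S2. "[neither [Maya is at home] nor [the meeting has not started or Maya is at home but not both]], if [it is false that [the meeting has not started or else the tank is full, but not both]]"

0

Let N = "the tank is full" (T), R = "the meeting has started" (F), Q = "Maya is at home" (F).

S1: This is (N ∨ ((R ↔ Q) → ¬N)) → ¬N.

R ↔ Q = F ↔ F = T
¬N = ¬T = F
(R ↔ Q) → ¬N = T → F = F
N ∨ ((R ↔ Q) → ¬N) = T ∨ F = T
¬N = ¬T = F
(N ∨ ((R ↔ Q) → ¬N)) → ¬N = T → F = F
Hence S1 is false.

S2: In symbols: ¬(¬R ⊕ N) → (Q ↓ (¬R ⊕ Q))

¬R = ¬F = T
¬R ⊕ N = T ⊕ T = F
¬(¬R ⊕ N) = ¬F = T
¬R = ¬F = T
¬R ⊕ Q = T ⊕ F = T
Q ↓ (¬R ⊕ Q) = F ↓ T = F
¬(¬R ⊕ N) → (Q ↓ (¬R ⊕ Q)) = T → F = F
Hence S2 is false.

0 of the 2 statements are true (none).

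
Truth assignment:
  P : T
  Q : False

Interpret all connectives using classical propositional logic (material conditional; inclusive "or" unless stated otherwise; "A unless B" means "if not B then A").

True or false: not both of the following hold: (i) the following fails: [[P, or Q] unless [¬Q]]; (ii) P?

Formalization: ¬((P ∨ Q) ∨ ¬Q) ↑ P

P ∨ Q = T ∨ F = T
¬Q = ¬F = T
(P ∨ Q) ∨ ¬Q = T ∨ T = T
¬((P ∨ Q) ∨ ¬Q) = ¬T = F
¬((P ∨ Q) ∨ ¬Q) ↑ P = F ↑ T = T

True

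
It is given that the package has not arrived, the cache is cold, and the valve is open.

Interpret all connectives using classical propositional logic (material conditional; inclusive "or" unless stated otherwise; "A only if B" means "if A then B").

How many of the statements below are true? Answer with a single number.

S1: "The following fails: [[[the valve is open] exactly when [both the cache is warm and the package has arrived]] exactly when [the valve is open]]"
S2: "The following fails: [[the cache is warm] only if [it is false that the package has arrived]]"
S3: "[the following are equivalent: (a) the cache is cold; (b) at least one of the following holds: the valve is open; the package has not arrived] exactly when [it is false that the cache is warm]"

2

Let Q = "the valve is open" (True), K = "the cache is warm" (False), L = "the package has arrived" (False).

S1: Parsed as not ((Q iff (K and L)) iff Q)

K and L = False and False = False
Q iff (K and L) = True iff False = False
(Q iff (K and L)) iff Q = False iff True = False
not ((Q iff (K and L)) iff Q) = not False = True
So S1 is true.

S2: In symbols: not (K -> not L)

not L = not False = True
K -> not L = False -> True = True
not (K -> not L) = not True = False
So S2 is false.

S3: Parsed as (not K iff (Q or not L)) iff not K

not K = not False = True
not L = not False = True
Q or not L = True or True = True
not K iff (Q or not L) = True iff True = True
not K = not False = True
(not K iff (Q or not L)) iff not K = True iff True = True
Thus S3 is true.

2 of the 3 statements are true.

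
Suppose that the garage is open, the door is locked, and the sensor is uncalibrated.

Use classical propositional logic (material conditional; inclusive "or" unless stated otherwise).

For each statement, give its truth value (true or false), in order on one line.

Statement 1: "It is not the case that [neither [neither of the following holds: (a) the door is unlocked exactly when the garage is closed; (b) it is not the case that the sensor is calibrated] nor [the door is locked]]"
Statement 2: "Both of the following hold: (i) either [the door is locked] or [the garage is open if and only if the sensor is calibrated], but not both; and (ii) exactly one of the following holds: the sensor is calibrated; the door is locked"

Statement 1 T; Statement 2 T

Let Q = "the door is locked" (T), P = "the garage is closed" (F), R = "the sensor is calibrated" (F).

Statement 1: In symbols: ¬(((¬Q ↔ P) ↓ ¬R) ↓ Q)

¬Q = ¬T = F
¬Q ↔ P = F ↔ F = T
¬R = ¬F = T
(¬Q ↔ P) ↓ ¬R = T ↓ T = F
((¬Q ↔ P) ↓ ¬R) ↓ Q = F ↓ T = F
¬(((¬Q ↔ P) ↓ ¬R) ↓ Q) = ¬F = T
Hence Statement 1 is true.

Statement 2: Parsed as (Q ⊕ (¬P ↔ R)) ∧ (R ⊕ Q)

¬P = ¬F = T
¬P ↔ R = T ↔ F = F
Q ⊕ (¬P ↔ R) = T ⊕ F = T
R ⊕ Q = F ⊕ T = T
(Q ⊕ (¬P ↔ R)) ∧ (R ⊕ Q) = T ∧ T = T
Thus Statement 2 is true.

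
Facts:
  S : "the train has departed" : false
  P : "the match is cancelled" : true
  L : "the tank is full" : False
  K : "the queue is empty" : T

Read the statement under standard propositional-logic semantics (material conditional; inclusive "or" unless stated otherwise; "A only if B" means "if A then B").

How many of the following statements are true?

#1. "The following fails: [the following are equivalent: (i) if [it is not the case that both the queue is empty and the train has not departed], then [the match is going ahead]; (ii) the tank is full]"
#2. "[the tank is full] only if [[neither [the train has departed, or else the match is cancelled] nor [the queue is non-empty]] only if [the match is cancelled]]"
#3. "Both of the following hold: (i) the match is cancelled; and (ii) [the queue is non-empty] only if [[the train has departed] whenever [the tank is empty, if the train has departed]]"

3

#1: Parsed as ¬(((K ↑ ¬S) → ¬P) ↔ L)

¬S = ¬F = T
K ↑ ¬S = T ↑ T = F
¬P = ¬T = F
(K ↑ ¬S) → ¬P = F → F = T
((K ↑ ¬S) → ¬P) ↔ L = T ↔ F = F
¬(((K ↑ ¬S) → ¬P) ↔ L) = ¬F = T
Hence #1 is true.

#2: This is L → (((S ∨ P) ↓ ¬K) → P).

S ∨ P = F ∨ T = T
¬K = ¬T = F
(S ∨ P) ↓ ¬K = T ↓ F = F
((S ∨ P) ↓ ¬K) → P = F → T = T
L → (((S ∨ P) ↓ ¬K) → P) = F → T = T
So #2 is true.

#3: Formalization: P ∧ (¬K → ((S → ¬L) → S))

¬K = ¬T = F
¬L = ¬F = T
S → ¬L = F → T = T
(S → ¬L) → S = T → F = F
¬K → ((S → ¬L) → S) = F → F = T
P ∧ (¬K → ((S → ¬L) → S)) = T ∧ T = T
Hence #3 is true.

3 of the 3 statements are true (#1, #2, #3).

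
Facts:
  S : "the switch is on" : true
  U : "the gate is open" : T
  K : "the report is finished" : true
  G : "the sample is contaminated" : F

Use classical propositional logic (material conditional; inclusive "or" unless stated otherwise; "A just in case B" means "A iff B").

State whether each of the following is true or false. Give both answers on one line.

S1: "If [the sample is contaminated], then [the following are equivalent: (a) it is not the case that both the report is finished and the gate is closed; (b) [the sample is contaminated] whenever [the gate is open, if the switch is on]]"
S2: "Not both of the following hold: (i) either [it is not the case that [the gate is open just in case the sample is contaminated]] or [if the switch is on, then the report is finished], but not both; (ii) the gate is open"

S1: Parsed as G -> ((K nand ~U) <-> ((S -> U) -> G))

~U = ~T = F
K nand ~U = T nand F = T
S -> U = T -> T = T
(S -> U) -> G = T -> F = F
(K nand ~U) <-> ((S -> U) -> G) = T <-> F = F
G -> ((K nand ~U) <-> ((S -> U) -> G)) = F -> F = T
Hence S1 is true.

S2: Parsed as (~(U <-> G) xor (S -> K)) nand U

U <-> G = T <-> F = F
~(U <-> G) = ~F = T
S -> K = T -> T = T
~(U <-> G) xor (S -> K) = T xor T = F
(~(U <-> G) xor (S -> K)) nand U = F nand T = T
So S2 is true.

S1 T; S2 T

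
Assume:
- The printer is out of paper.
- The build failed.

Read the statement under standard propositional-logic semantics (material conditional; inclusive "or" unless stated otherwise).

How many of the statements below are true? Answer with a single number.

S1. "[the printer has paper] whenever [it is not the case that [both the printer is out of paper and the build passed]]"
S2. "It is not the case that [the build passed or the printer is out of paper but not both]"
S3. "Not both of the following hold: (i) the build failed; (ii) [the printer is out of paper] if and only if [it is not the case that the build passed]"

Let P = "the printer has paper" (F), Q = "the build passed" (F).

S1: In symbols: ¬(¬P ∧ Q) → P

¬P = ¬F = T
¬P ∧ Q = T ∧ F = F
¬(¬P ∧ Q) = ¬F = T
¬(¬P ∧ Q) → P = T → F = F
So S1 is false.

S2: Parsed as ¬(Q ⊕ ¬P)

¬P = ¬F = T
Q ⊕ ¬P = F ⊕ T = T
¬(Q ⊕ ¬P) = ¬T = F
So S2 is false.

S3: Formalization: ¬Q ↑ (¬P ↔ ¬Q)

¬Q = ¬F = T
¬P = ¬F = T
¬Q = ¬F = T
¬P ↔ ¬Q = T ↔ T = T
¬Q ↑ (¬P ↔ ¬Q) = T ↑ T = F
Hence S3 is false.

Count: 0.

0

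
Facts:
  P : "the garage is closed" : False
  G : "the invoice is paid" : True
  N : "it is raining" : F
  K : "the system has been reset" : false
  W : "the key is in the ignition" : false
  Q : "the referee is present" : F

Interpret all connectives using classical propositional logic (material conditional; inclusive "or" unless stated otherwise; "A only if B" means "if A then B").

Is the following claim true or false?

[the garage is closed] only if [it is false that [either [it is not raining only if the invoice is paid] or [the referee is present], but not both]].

In symbols: P → ¬((¬N → G) ⊕ Q)

¬N = ¬F = T
¬N → G = T → T = T
(¬N → G) ⊕ Q = T ⊕ F = T
¬((¬N → G) ⊕ Q) = ¬T = F
P → ¬((¬N → G) ⊕ Q) = F → F = T

True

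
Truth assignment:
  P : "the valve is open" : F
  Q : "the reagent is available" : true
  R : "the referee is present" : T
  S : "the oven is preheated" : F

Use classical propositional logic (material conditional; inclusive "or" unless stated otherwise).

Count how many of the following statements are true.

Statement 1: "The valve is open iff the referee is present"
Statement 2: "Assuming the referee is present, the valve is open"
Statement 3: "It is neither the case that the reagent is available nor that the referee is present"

0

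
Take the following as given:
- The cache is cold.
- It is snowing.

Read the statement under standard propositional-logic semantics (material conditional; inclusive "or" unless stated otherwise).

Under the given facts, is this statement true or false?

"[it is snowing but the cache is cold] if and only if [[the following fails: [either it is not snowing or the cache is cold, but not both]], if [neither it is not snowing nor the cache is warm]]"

False

Let Q = "it is snowing" (True), P = "the cache is warm" (False).
Formalization: (Q and not P) iff ((not Q nor P) -> not (not Q xor not P))

not P = not False = True
Q and not P = True and True = True
not Q = not True = False
not Q nor P = False nor False = True
not Q = not True = False
not P = not False = True
not Q xor not P = False xor True = True
not (not Q xor not P) = not True = False
(not Q nor P) -> not (not Q xor not P) = True -> False = False
(Q and not P) iff ((not Q nor P) -> not (not Q xor not P)) = True iff False = False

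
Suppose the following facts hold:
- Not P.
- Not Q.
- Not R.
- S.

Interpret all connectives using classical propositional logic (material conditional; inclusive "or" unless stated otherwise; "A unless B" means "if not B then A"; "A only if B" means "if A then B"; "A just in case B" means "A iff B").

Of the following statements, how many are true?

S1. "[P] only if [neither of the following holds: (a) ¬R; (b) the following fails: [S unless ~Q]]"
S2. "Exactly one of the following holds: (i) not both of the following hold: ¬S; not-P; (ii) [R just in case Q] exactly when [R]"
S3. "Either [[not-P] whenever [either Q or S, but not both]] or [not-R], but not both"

S1: In symbols: P -> (~R nor ~(S | ~Q))

~R = ~F = T
~Q = ~F = T
S | ~Q = T | T = T
~(S | ~Q) = ~T = F
~R nor ~(S | ~Q) = T nor F = F
P -> (~R nor ~(S | ~Q)) = F -> F = T
Hence S1 is true.

S2: This is (~S nand ~P) xor ((R <-> Q) <-> R).

~S = ~T = F
~P = ~F = T
~S nand ~P = F nand T = T
R <-> Q = F <-> F = T
(R <-> Q) <-> R = T <-> F = F
(~S nand ~P) xor ((R <-> Q) <-> R) = T xor F = T
Hence S2 is true.

S3: Parsed as ((Q xor S) -> ~P) xor ~R

Q xor S = F xor T = T
~P = ~F = T
(Q xor S) -> ~P = T -> T = T
~R = ~F = T
((Q xor S) -> ~P) xor ~R = T xor T = F
Hence S3 is false.

2 of the 3 statements are true (S1, S2).

2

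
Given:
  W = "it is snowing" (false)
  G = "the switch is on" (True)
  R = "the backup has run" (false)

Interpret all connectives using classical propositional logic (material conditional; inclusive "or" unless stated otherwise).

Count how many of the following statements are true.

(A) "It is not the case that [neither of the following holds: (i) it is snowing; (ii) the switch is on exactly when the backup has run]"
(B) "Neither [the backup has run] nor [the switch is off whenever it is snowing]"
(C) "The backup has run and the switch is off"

(A): In symbols: not (W nor (G iff R))

G iff R = True iff False = False
W nor (G iff R) = False nor False = True
not (W nor (G iff R)) = not True = False
Thus (A) is false.

(B): This is R nor (W -> not G).

not G = not True = False
W -> not G = False -> False = True
R nor (W -> not G) = False nor True = False
So (B) is false.

(C): This is R and not G.

not G = not True = False
R and not G = False and False = False
Hence (C) is false.

0 of the 3 statements are true (none).

0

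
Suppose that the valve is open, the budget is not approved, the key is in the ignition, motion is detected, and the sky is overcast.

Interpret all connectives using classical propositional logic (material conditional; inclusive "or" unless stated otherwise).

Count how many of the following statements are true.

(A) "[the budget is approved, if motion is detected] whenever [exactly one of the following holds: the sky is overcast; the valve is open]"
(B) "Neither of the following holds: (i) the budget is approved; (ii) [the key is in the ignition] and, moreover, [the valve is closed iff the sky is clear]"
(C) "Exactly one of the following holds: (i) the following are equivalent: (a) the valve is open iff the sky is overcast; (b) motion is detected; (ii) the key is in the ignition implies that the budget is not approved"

Let U = "the sky is overcast" (True), P = "the valve is open" (True), S = "motion is detected" (True), Q = "the budget is approved" (False), R = "the key is in the ignition" (True).

(A): In symbols: (U xor P) -> (S -> Q)

U xor P = True xor True = False
S -> Q = True -> False = False
(U xor P) -> (S -> Q) = False -> False = True
Thus (A) is true.

(B): Parsed as Q nor (R and (not P iff not U))

not P = not True = False
not U = not True = False
not P iff not U = False iff False = True
R and (not P iff not U) = True and True = True
Q nor (R and (not P iff not U)) = False nor True = False
Hence (B) is false.

(C): In symbols: ((P iff U) iff S) xor (R -> not Q)

P iff U = True iff True = True
(P iff U) iff S = True iff True = True
not Q = not False = True
R -> not Q = True -> True = True
((P iff U) iff S) xor (R -> not Q) = True xor True = False
Hence (C) is false.

Count: 1.

1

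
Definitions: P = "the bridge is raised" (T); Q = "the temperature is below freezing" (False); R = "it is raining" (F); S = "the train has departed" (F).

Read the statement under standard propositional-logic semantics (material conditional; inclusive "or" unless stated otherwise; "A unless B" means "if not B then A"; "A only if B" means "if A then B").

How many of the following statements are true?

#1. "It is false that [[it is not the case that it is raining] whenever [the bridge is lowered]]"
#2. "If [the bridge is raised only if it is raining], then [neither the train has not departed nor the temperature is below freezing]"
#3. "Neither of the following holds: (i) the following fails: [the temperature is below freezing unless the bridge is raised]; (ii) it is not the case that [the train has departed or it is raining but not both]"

1

#1: In symbols: ¬(¬P → ¬R)

¬P = ¬T = F
¬R = ¬F = T
¬P → ¬R = F → T = T
¬(¬P → ¬R) = ¬T = F
Hence #1 is false.

#2: Formalization: (P → R) → (¬S ↓ Q)

P → R = T → F = F
¬S = ¬F = T
¬S ↓ Q = T ↓ F = F
(P → R) → (¬S ↓ Q) = F → F = T
Thus #2 is true.

#3: Formalization: ¬(Q ∨ P) ↓ ¬(S ⊕ R)

Q ∨ P = F ∨ T = T
¬(Q ∨ P) = ¬T = F
S ⊕ R = F ⊕ F = F
¬(S ⊕ R) = ¬F = T
¬(Q ∨ P) ↓ ¬(S ⊕ R) = F ↓ T = F
Thus #3 is false.

True statements: 1 (#2).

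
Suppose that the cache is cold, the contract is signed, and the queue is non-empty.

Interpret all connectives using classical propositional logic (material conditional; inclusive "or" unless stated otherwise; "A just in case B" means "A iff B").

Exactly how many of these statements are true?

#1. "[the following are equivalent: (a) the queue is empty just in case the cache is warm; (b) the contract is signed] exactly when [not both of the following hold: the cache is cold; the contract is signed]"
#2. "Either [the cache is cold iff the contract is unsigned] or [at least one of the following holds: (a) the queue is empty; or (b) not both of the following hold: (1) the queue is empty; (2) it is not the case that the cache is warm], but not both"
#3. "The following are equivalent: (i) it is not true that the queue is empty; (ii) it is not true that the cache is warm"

Let W = "the queue is empty" (F), G = "the cache is warm" (F), R = "the contract is signed" (T).

#1: Formalization: ((W ↔ G) ↔ R) ↔ (¬G ↑ R)

W ↔ G = F ↔ F = T
(W ↔ G) ↔ R = T ↔ T = T
¬G = ¬F = T
¬G ↑ R = T ↑ T = F
((W ↔ G) ↔ R) ↔ (¬G ↑ R) = T ↔ F = F
Hence #1 is false.

#2: This is (¬G ↔ ¬R) ⊕ (W ∨ (W ↑ ¬G)).

¬G = ¬F = T
¬R = ¬T = F
¬G ↔ ¬R = T ↔ F = F
¬G = ¬F = T
W ↑ ¬G = F ↑ T = T
W ∨ (W ↑ ¬G) = F ∨ T = T
(¬G ↔ ¬R) ⊕ (W ∨ (W ↑ ¬G)) = F ⊕ T = T
Thus #2 is true.

#3: In symbols: ¬W ↔ ¬G

¬W = ¬F = T
¬G = ¬F = T
¬W ↔ ¬G = T ↔ T = T
Hence #3 is true.

True statements: 2 (#2, #3).

2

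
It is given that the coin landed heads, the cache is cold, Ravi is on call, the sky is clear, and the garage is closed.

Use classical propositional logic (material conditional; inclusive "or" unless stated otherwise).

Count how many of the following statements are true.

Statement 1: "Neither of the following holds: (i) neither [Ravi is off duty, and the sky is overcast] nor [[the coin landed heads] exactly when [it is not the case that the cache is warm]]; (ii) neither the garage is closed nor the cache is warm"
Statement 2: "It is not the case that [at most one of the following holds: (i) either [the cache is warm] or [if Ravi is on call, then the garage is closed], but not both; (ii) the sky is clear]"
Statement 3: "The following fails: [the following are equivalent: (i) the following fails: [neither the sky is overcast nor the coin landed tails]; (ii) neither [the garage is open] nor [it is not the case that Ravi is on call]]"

Let S = "Ravi is on call" (True), V = "the sky is overcast" (False), W = "the coin landed heads" (True), N = "the cache is warm" (False), M = "the garage is closed" (True).

Statement 1: Parsed as ((not S and V) nor (W iff not N)) nor (M nor N)

not S = not True = False
not S and V = False and False = False
not N = not False = True
W iff not N = True iff True = True
(not S and V) nor (W iff not N) = False nor True = False
M nor N = True nor False = False
((not S and V) nor (W iff not N)) nor (M nor N) = False nor False = True
Thus Statement 1 is true.

Statement 2: Formalization: not ((N xor (S -> M)) nand not V)

S -> M = True -> True = True
N xor (S -> M) = False xor True = True
not V = not False = True
(N xor (S -> M)) nand not V = True nand True = False
not ((N xor (S -> M)) nand not V) = not False = True
Thus Statement 2 is true.

Statement 3: Formalization: not (not (V nor not W) iff (not M nor not S))

not W = not True = False
V nor not W = False nor False = True
not (V nor not W) = not True = False
not M = not True = False
not S = not True = False
not M nor not S = False nor False = True
not (V nor not W) iff (not M nor not S) = False iff True = False
not (not (V nor not W) iff (not M nor not S)) = not False = True
Thus Statement 3 is true.

True statements: 3.

3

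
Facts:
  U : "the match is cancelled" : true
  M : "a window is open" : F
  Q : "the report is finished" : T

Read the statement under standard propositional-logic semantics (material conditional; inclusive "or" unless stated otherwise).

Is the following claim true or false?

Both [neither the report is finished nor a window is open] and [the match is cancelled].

Parsed as (Q nor M) & U

Q nor M = T nor F = F
(Q nor M) & U = F & T = F

The statement is false.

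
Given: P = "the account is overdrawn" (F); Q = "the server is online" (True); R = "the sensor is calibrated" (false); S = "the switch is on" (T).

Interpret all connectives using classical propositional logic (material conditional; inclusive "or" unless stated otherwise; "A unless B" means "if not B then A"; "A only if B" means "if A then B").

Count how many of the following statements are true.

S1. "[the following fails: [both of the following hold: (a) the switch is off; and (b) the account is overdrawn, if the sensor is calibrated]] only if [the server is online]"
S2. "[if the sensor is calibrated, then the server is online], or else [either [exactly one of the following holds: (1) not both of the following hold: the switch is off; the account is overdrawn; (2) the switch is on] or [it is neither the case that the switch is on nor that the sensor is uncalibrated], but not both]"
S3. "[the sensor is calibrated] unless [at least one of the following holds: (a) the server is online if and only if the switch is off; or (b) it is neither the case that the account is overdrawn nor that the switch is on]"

2

S1: This is not (not S and (R -> P)) -> Q.

not S = not True = False
R -> P = False -> False = True
not S and (R -> P) = False and True = False
not (not S and (R -> P)) = not False = True
not (not S and (R -> P)) -> Q = True -> True = True
Thus S1 is true.

S2: In symbols: (R -> Q) or (((not S nand P) xor S) xor (S nor not R))

R -> Q = False -> True = True
not S = not True = False
not S nand P = False nand False = True
(not S nand P) xor S = True xor True = False
not R = not False = True
S nor not R = True nor True = False
((not S nand P) xor S) xor (S nor not R) = False xor False = False
(R -> Q) or (((not S nand P) xor S) xor (S nor not R)) = True or False = True
Hence S2 is true.

S3: Parsed as R or ((Q iff not S) or (P nor S))

not S = not True = False
Q iff not S = True iff False = False
P nor S = False nor True = False
(Q iff not S) or (P nor S) = False or False = False
R or ((Q iff not S) or (P nor S)) = False or False = False
So S3 is false.

2 of the 3 statements are true (S1, S2).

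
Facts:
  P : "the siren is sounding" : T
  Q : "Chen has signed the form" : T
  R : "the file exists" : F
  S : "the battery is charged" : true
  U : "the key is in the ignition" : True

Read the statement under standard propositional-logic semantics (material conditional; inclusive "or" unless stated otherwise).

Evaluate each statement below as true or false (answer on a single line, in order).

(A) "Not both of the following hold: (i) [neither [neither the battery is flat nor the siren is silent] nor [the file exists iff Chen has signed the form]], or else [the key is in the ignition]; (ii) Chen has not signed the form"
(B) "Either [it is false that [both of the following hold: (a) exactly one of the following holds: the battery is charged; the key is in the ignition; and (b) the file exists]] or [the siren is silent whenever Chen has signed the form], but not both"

(A): In symbols: (((~S nor ~P) nor (R <-> Q)) | U) nand ~Q

~S = ~T = F
~P = ~T = F
~S nor ~P = F nor F = T
R <-> Q = F <-> T = F
(~S nor ~P) nor (R <-> Q) = T nor F = F
((~S nor ~P) nor (R <-> Q)) | U = F | T = T
~Q = ~T = F
(((~S nor ~P) nor (R <-> Q)) | U) nand ~Q = T nand F = T
Thus (A) is true.

(B): In symbols: ~((S xor U) & R) xor (Q -> ~P)

S xor U = T xor T = F
(S xor U) & R = F & F = F
~((S xor U) & R) = ~F = T
~P = ~T = F
Q -> ~P = T -> F = F
~((S xor U) & R) xor (Q -> ~P) = T xor F = T
Thus (B) is true.

(A) True / (B) True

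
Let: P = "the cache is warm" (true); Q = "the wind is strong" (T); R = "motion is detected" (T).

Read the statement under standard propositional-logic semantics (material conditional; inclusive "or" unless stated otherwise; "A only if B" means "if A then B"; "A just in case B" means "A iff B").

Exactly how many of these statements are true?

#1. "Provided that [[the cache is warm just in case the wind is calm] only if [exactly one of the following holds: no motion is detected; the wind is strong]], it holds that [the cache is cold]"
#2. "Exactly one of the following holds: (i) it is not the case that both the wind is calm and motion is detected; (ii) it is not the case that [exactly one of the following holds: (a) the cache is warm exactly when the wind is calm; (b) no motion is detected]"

0

#1: Formalization: ((P ↔ ¬Q) → (¬R ⊕ Q)) → ¬P

¬Q = ¬T = F
P ↔ ¬Q = T ↔ F = F
¬R = ¬T = F
¬R ⊕ Q = F ⊕ T = T
(P ↔ ¬Q) → (¬R ⊕ Q) = F → T = T
¬P = ¬T = F
((P ↔ ¬Q) → (¬R ⊕ Q)) → ¬P = T → F = F
Hence #1 is false.

#2: Formalization: (¬Q ↑ R) ⊕ ¬((P ↔ ¬Q) ⊕ ¬R)

¬Q = ¬T = F
¬Q ↑ R = F ↑ T = T
¬Q = ¬T = F
P ↔ ¬Q = T ↔ F = F
¬R = ¬T = F
(P ↔ ¬Q) ⊕ ¬R = F ⊕ F = F
¬((P ↔ ¬Q) ⊕ ¬R) = ¬F = T
(¬Q ↑ R) ⊕ ¬((P ↔ ¬Q) ⊕ ¬R) = T ⊕ T = F
Hence #2 is false.

True statements: 0 (none).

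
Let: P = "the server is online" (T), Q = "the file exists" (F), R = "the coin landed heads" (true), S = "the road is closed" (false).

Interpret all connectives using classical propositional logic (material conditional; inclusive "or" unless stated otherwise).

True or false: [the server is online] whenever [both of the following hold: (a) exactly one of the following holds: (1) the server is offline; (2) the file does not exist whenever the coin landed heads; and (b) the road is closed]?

Values: P=T, R=T, Q=F, S=F.
Formalization: ((~P xor (R -> ~Q)) & S) -> P

~P = ~T = F
~Q = ~F = T
R -> ~Q = T -> T = T
~P xor (R -> ~Q) = F xor T = T
(~P xor (R -> ~Q)) & S = T & F = F
((~P xor (R -> ~Q)) & S) -> P = F -> T = T

True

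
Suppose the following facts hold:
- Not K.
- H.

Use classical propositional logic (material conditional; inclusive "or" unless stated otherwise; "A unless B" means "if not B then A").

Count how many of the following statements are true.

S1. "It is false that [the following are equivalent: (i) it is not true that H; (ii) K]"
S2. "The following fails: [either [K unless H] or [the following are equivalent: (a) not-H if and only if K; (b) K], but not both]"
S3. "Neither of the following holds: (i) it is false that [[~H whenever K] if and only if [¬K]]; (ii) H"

S1: In symbols: ¬(¬H ↔ K)

¬H = ¬T = F
¬H ↔ K = F ↔ F = T
¬(¬H ↔ K) = ¬T = F
Thus S1 is false.

S2: Formalization: ¬((K ∨ H) ⊕ ((¬H ↔ K) ↔ K))

K ∨ H = F ∨ T = T
¬H = ¬T = F
¬H ↔ K = F ↔ F = T
(¬H ↔ K) ↔ K = T ↔ F = F
(K ∨ H) ⊕ ((¬H ↔ K) ↔ K) = T ⊕ F = T
¬((K ∨ H) ⊕ ((¬H ↔ K) ↔ K)) = ¬T = F
Hence S2 is false.

S3: In symbols: ¬((K → ¬H) ↔ ¬K) ↓ H

¬H = ¬T = F
K → ¬H = F → F = T
¬K = ¬F = T
(K → ¬H) ↔ ¬K = T ↔ T = T
¬((K → ¬H) ↔ ¬K) = ¬T = F
¬((K → ¬H) ↔ ¬K) ↓ H = F ↓ T = F
So S3 is false.

0 of the 3 statements are true (none).

0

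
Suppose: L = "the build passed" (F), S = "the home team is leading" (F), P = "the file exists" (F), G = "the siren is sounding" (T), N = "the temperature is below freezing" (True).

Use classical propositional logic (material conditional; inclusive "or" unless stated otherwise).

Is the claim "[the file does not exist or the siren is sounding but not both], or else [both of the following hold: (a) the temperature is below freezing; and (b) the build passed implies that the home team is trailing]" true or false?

true

In symbols: (not P xor G) or (N and (L -> not S))

not P = not False = True
not P xor G = True xor True = False
not S = not False = True
L -> not S = False -> True = True
N and (L -> not S) = True and True = True
(not P xor G) or (N and (L -> not S)) = False or True = True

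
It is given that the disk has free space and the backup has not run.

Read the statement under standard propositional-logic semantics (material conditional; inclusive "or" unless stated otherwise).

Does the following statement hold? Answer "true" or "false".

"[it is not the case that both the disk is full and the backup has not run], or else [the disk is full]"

The statement is true.

Let P = "the disk is full" (False), Q = "the backup has run" (False).
This is (P nand not Q) or P.

not Q = not False = True
P nand not Q = False nand True = True
(P nand not Q) or P = True or False = True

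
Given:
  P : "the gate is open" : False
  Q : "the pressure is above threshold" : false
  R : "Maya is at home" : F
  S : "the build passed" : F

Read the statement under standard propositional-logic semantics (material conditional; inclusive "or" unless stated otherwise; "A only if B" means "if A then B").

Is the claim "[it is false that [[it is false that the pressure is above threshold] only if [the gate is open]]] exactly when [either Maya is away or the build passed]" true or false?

Formalization: ¬(¬Q → P) ↔ (¬R ∨ S)

¬Q = ¬F = T
¬Q → P = T → F = F
¬(¬Q → P) = ¬F = T
¬R = ¬F = T
¬R ∨ S = T ∨ F = T
¬(¬Q → P) ↔ (¬R ∨ S) = T ↔ T = T

true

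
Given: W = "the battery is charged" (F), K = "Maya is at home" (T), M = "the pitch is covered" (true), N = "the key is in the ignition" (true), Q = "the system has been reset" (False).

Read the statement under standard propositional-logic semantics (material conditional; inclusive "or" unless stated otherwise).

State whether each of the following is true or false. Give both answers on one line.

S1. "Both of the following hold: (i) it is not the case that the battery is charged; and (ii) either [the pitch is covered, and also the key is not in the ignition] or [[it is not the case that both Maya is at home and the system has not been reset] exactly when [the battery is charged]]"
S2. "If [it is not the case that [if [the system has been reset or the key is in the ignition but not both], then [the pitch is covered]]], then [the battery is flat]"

S1 True; S2 True

S1: This is not W and ((M and not N) or ((K nand not Q) iff W)).

not W = not False = True
not N = not True = False
M and not N = True and False = False
not Q = not False = True
K nand not Q = True nand True = False
(K nand not Q) iff W = False iff False = True
(M and not N) or ((K nand not Q) iff W) = False or True = True
not W and ((M and not N) or ((K nand not Q) iff W)) = True and True = True
Hence S1 is true.

S2: Formalization: not ((Q xor N) -> M) -> not W

Q xor N = False xor True = True
(Q xor N) -> M = True -> True = True
not ((Q xor N) -> M) = not True = False
not W = not False = True
not ((Q xor N) -> M) -> not W = False -> True = True
Hence S2 is true.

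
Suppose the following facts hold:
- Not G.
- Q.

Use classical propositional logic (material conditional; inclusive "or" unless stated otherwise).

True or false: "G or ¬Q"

Formalization: G | ~Q

~Q = ~T = F
G | ~Q = F | F = F

False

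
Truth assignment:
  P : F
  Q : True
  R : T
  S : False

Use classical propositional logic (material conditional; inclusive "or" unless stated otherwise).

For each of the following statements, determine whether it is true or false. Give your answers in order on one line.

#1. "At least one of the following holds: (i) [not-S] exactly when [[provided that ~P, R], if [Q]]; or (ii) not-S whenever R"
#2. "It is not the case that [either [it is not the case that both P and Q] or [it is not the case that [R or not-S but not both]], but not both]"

#1: This is (¬S ↔ (Q → (¬P → R))) ∨ (R → ¬S).

¬S = ¬F = T
¬P = ¬F = T
¬P → R = T → T = T
Q → (¬P → R) = T → T = T
¬S ↔ (Q → (¬P → R)) = T ↔ T = T
¬S = ¬F = T
R → ¬S = T → T = T
(¬S ↔ (Q → (¬P → R))) ∨ (R → ¬S) = T ∨ T = T
Hence #1 is true.

#2: Formalization: ¬((P ↑ Q) ⊕ ¬(R ⊕ ¬S))

P ↑ Q = F ↑ T = T
¬S = ¬F = T
R ⊕ ¬S = T ⊕ T = F
¬(R ⊕ ¬S) = ¬F = T
(P ↑ Q) ⊕ ¬(R ⊕ ¬S) = T ⊕ T = F
¬((P ↑ Q) ⊕ ¬(R ⊕ ¬S)) = ¬F = T
Hence #2 is true.

#1 True, #2 True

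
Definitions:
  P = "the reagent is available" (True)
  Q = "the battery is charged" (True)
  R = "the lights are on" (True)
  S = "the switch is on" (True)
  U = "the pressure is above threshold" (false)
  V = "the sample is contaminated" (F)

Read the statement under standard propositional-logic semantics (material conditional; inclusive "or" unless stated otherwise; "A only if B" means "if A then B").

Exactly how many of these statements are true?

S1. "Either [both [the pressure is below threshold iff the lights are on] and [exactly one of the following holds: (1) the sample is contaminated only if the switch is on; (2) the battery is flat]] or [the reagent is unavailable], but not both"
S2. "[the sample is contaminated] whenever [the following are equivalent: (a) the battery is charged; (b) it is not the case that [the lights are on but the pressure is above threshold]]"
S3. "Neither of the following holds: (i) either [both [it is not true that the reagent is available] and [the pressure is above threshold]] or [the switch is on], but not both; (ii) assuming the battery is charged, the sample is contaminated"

1

S1: In symbols: ((not U iff R) and ((V -> S) xor not Q)) xor not P

not U = not False = True
not U iff R = True iff True = True
V -> S = False -> True = True
not Q = not True = False
(V -> S) xor not Q = True xor False = True
(not U iff R) and ((V -> S) xor not Q) = True and True = True
not P = not True = False
((not U iff R) and ((V -> S) xor not Q)) xor not P = True xor False = True
So S1 is true.

S2: Parsed as (Q iff not (R and U)) -> V

R and U = True and False = False
not (R and U) = not False = True
Q iff not (R and U) = True iff True = True
(Q iff not (R and U)) -> V = True -> False = False
Hence S2 is false.

S3: Parsed as ((not P and U) xor S) nor (Q -> V)

not P = not True = False
not P and U = False and False = False
(not P and U) xor S = False xor True = True
Q -> V = True -> False = False
((not P and U) xor S) nor (Q -> V) = True nor False = False
So S3 is false.

1 of the 3 statements is true (S1).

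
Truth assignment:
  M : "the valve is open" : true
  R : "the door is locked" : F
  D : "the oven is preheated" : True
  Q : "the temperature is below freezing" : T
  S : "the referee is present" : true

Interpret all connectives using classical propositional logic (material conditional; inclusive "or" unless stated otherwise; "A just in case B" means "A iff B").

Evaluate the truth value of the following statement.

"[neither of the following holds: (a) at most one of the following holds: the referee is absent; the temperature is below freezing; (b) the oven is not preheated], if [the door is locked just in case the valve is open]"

Formalization: (R <-> M) -> ((~S nand Q) nor ~D)

R <-> M = F <-> T = F
~S = ~T = F
~S nand Q = F nand T = T
~D = ~T = F
(~S nand Q) nor ~D = T nor F = F
(R <-> M) -> ((~S nand Q) nor ~D) = F -> F = T

true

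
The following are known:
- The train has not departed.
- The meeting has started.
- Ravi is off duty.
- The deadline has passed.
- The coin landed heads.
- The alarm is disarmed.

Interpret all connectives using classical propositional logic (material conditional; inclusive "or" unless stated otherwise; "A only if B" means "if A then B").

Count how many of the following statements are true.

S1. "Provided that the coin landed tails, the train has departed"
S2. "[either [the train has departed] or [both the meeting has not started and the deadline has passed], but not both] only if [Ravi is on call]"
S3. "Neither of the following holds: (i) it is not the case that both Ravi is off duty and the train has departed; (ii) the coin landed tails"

2

Let U = "the coin landed heads" (True), P = "the train has departed" (False), Q = "the meeting has started" (True), S = "the deadline has passed" (True), R = "Ravi is on call" (False).

S1: This is not U -> P.

not U = not True = False
not U -> P = False -> False = True
So S1 is true.

S2: Formalization: (P xor (not Q and S)) -> R

not Q = not True = False
not Q and S = False and True = False
P xor (not Q and S) = False xor False = False
(P xor (not Q and S)) -> R = False -> False = True
Thus S2 is true.

S3: This is (not R nand P) nor not U.

not R = not False = True
not R nand P = True nand False = True
not U = not True = False
(not R nand P) nor not U = True nor False = False
So S3 is false.

Count: 2.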